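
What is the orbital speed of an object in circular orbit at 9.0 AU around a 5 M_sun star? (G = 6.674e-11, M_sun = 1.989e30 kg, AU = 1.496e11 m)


v = sqrt(GM/r) = sqrt(6.674e-11 * 9.945e+30 / 1.346e+12) = 22202.8356

22202.8356 m/s


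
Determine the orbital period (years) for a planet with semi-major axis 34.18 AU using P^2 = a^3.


P = a^(3/2) = 34.18^1.5 = 199.8288

199.8288 years


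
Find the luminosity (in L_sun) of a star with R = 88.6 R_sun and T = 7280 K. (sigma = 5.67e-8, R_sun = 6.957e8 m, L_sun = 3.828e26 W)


R = 88.6 * 6.957e8 m = 6.163902e+10 m. L = 4*pi*R^2*sigma*T^4 = 4*pi*(6.163902e+10)^2 * 5.67e-8 * 7280^4 = 7.603786088e+30 W. L/L_sun = 7.603786088e+30 / 3.828e26 = 19863.6

19863.6 L_sun


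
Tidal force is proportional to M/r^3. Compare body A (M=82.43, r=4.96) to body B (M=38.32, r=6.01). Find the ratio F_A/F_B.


Ratio = (M1/r1^3) / (M2/r2^3) = (82.43/4.96^3) / (38.32/6.01^3) = 3.8268

3.8268


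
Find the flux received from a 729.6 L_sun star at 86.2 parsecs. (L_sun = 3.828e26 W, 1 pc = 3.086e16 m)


F = L / (4*pi*d^2) = 2.793e+29 / (4*pi*(2.660e+18)^2) = 3.141e-09

3.141e-09 W/m^2


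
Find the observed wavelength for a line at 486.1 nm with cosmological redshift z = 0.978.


lam_obs = lam_emit * (1 + z) = 486.1 * (1 + 0.978) = 961.5058

961.5058 nm


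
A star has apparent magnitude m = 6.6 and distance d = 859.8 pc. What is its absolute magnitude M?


M = m - 5*log10(d) + 5 = 6.6 - 5*log10(859.8) + 5 = -3.072

-3.072


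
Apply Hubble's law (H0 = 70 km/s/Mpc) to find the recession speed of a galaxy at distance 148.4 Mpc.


v = H0 * d = 70 * 148.4 = 10388.0

10388.0 km/s


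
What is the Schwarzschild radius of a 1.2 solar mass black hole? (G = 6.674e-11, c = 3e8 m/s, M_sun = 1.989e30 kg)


M = 1.2 * 1.989e30 kg = 2.3868e+30 kg. rs = 2GM/c^2 = 2 * 6.674e-11 * 2.3868e+30 / (3e8)^2 = 3539.8896

3539.8896 m


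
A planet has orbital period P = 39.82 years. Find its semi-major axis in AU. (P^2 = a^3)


a = P^(2/3) = 39.82^(2/3) = 11.661

11.661 AU


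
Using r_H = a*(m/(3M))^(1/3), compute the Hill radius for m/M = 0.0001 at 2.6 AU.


r_H = a * (m/3M)^(1/3) = 2.6 * (0.0001/3)^(1/3) = 0.0837

0.0837 AU


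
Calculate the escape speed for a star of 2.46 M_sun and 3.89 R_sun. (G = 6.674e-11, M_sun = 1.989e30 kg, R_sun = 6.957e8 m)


M = 2.46 * 1.989e30 kg = 4.89294e+30 kg; R = 3.89 * 6.957e8 m = 2.706273e+09 m. v_esc = sqrt(2GM/R) = sqrt(2 * 6.674e-11 * 4.89294e+30 / 2.706273e+09) = 491255.292

491255.292 m/s


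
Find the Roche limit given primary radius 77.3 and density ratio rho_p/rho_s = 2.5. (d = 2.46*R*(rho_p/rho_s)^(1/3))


d_Roche = 2.46 * 77.3 * 2.5^(1/3) = 258.0841

258.0841


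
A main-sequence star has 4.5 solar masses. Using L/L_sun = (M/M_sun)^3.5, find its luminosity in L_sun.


L/L_sun = (M/M_sun)^3.5 = 4.5^3.5 = 193.3053

193.3053 L_sun


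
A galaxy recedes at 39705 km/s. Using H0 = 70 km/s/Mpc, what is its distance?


d = v / H0 = 39705 / 70 = 567.2143

567.2143 Mpc


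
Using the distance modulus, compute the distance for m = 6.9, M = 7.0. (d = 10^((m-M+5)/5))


d = 10^((m - M + 5)/5) = 10^((6.9 - 7.0 + 5)/5) = 9.5499

9.5499 pc


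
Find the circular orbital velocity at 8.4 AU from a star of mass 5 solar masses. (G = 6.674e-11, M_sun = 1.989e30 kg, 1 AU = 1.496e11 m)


v = sqrt(GM/r) = sqrt(6.674e-11 * 9.945e+30 / 1.257e+12) = 22982.1183

22982.1183 m/s


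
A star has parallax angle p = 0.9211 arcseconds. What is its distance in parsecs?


d = 1/p = 1/0.9211 = 1.0857

1.0857 pc


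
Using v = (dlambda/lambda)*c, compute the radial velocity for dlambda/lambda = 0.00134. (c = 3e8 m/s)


v = (dlambda/lambda) * c = 0.00134 * 3e8 = 402000.0

402000.0 m/s


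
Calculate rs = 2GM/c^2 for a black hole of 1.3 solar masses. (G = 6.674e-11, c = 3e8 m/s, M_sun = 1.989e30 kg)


M = 1.3 * 1.989e30 kg = 2.5857e+30 kg. rs = 2GM/c^2 = 2 * 6.674e-11 * 2.5857e+30 / (3e8)^2 = 3834.8804

3834.8804 m


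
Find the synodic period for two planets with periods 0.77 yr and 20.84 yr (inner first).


1/P_syn = |1/P1 - 1/P2| = |1/0.77 - 1/20.84| => P_syn = 0.7995

0.7995 years


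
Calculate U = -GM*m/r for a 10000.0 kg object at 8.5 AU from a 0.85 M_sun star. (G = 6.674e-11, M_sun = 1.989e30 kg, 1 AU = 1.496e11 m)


M = 0.85 * 1.989e30 kg = 1.69065e+30 kg; r = 8.5 AU * 1.496e11 m/AU = 1.2716e+12 m. U = -GM*m/r = -(6.674e-11 * 1.69065e+30 * 10000.0) / 1.2716e+12 = -8.873e+11

-8.873e+11 J


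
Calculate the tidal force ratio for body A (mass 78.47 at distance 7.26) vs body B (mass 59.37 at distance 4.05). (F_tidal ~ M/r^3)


Ratio = (M1/r1^3) / (M2/r2^3) = (78.47/7.26^3) / (59.37/4.05^3) = 0.2295

0.2295


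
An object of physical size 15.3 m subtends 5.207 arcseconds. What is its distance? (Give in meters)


D = size / theta_rad, theta_rad = 5.207 * pi/(180*3600) = 2.524e-05, D = 606078.651

606078.651 m


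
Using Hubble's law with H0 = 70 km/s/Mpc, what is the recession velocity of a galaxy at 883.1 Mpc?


v = H0 * d = 70 * 883.1 = 61817.0

61817.0 km/s


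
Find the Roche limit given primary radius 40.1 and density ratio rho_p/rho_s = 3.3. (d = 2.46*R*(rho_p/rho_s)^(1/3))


d_Roche = 2.46 * 40.1 * 3.3^(1/3) = 146.8647

146.8647


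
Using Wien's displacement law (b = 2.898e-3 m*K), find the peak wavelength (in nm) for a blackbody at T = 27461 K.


lam_max = b / T = 2.898e-3 / 27461 = 1.055e-07 m = 105.5315 nm

105.5315 nm


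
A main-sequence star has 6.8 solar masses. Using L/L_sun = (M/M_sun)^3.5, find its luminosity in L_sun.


L/L_sun = (M/M_sun)^3.5 = 6.8^3.5 = 819.9383

819.9383 L_sun


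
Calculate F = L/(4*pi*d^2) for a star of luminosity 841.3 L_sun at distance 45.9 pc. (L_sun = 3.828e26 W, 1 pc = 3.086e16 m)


F = L / (4*pi*d^2) = 3.220e+29 / (4*pi*(1.416e+18)^2) = 1.277e-08

1.277e-08 W/m^2


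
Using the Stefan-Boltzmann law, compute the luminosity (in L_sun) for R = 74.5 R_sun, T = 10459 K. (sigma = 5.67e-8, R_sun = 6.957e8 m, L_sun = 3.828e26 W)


R = 74.5 * 6.957e8 m = 5.182965e+10 m. L = 4*pi*R^2*sigma*T^4 = 4*pi*(5.182965e+10)^2 * 5.67e-8 * 10459^4 = 2.29039363e+31 W. L/L_sun = 2.29039363e+31 / 3.828e26 = 59832.6445

59832.6445 L_sun


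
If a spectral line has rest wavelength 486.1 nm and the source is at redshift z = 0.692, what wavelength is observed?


lam_obs = lam_emit * (1 + z) = 486.1 * (1 + 0.692) = 822.4812

822.4812 nm


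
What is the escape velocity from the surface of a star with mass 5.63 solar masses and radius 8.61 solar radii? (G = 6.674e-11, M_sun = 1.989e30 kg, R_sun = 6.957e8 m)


M = 5.63 * 1.989e30 kg = 1.119807e+31 kg; R = 8.61 * 6.957e8 m = 5.989977e+09 m. v_esc = sqrt(2GM/R) = sqrt(2 * 6.674e-11 * 1.119807e+31 / 5.989977e+09) = 499536.3665

499536.3665 m/s


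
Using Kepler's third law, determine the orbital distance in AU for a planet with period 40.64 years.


a = P^(2/3) = 40.64^(2/3) = 11.8205

11.8205 AU


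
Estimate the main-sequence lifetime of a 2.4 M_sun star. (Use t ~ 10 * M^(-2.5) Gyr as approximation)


t = 10 * M^(-2.5) = 10 * 2.4^(-2.5) = 1.1207

1.1207 Gyr


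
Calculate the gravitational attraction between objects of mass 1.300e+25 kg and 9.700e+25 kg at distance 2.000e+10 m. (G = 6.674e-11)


F = G*m1*m2/r^2 = 6.674e-11 * 1.300e+25 * 9.700e+25 / (2.000e+10)^2 = 6.674e-11 * 1.261e+51 / 4.000e+20 = 2.104e+20

2.104e+20 N


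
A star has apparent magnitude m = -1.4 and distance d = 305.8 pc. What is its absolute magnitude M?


M = m - 5*log10(d) + 5 = -1.4 - 5*log10(305.8) + 5 = -8.8272

-8.8272


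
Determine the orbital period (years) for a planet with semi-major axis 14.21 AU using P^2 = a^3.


P = a^(3/2) = 14.21^1.5 = 53.5662

53.5662 years


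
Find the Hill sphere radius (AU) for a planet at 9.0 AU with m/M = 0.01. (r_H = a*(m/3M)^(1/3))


r_H = a * (m/3M)^(1/3) = 9.0 * (0.01/3)^(1/3) = 1.3444

1.3444 AU


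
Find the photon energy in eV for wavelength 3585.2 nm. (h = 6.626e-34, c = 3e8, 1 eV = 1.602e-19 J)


E = hc/lambda = 6.626e-34 * 3e8 / 3.585e-06 = 5.544e-20 J = 0.3461 eV

0.3461 eV


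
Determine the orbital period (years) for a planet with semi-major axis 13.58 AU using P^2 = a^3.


P = a^(3/2) = 13.58^1.5 = 50.0437

50.0437 years


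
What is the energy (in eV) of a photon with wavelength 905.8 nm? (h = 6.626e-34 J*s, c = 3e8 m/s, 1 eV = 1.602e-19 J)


E = hc/lambda = 6.626e-34 * 3e8 / 9.058e-07 = 2.195e-19 J = 1.3699 eV

1.3699 eV


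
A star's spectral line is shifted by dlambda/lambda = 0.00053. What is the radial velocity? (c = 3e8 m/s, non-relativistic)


v = (dlambda/lambda) * c = 0.00053 * 3e8 = 159000.0

159000.0 m/s


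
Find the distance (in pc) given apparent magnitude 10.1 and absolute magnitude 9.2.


d = 10^((m - M + 5)/5) = 10^((10.1 - 9.2 + 5)/5) = 15.1356

15.1356 pc


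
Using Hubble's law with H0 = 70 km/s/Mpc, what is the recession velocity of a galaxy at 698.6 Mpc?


v = H0 * d = 70 * 698.6 = 48902.0

48902.0 km/s


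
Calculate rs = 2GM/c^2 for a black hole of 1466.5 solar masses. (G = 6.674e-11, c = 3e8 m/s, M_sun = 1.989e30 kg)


M = 1466.5 * 1.989e30 kg = 2.9168685e+33 kg. rs = 2GM/c^2 = 2 * 6.674e-11 * 2.9168685e+33 / (3e8)^2 = 4.326e+06

4.326e+06 m


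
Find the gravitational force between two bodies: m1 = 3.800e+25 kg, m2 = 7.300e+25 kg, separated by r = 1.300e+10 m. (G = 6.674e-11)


F = G*m1*m2/r^2 = 6.674e-11 * 3.800e+25 * 7.300e+25 / (1.300e+10)^2 = 6.674e-11 * 2.774e+51 / 1.690e+20 = 1.095e+21

1.095e+21 N


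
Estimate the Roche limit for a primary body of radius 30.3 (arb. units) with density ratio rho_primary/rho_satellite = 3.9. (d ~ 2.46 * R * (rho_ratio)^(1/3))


d_Roche = 2.46 * 30.3 * 3.9^(1/3) = 117.3274

117.3274


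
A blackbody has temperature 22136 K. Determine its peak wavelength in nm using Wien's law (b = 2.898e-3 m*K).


lam_max = b / T = 2.898e-3 / 22136 = 1.309e-07 m = 130.918 nm

130.918 nm


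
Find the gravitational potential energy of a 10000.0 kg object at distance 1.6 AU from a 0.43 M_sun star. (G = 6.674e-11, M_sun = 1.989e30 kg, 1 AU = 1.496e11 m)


M = 0.43 * 1.989e30 kg = 8.5527e+29 kg; r = 1.6 AU * 1.496e11 m/AU = 2.3936e+11 m. U = -GM*m/r = -(6.674e-11 * 8.5527e+29 * 10000.0) / 2.3936e+11 = -2.385e+12

-2.385e+12 J


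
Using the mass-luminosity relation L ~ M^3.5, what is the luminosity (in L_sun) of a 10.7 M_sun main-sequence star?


L/L_sun = (M/M_sun)^3.5 = 10.7^3.5 = 4007.2203

4007.2203 L_sun


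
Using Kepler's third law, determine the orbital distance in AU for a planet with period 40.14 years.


a = P^(2/3) = 40.14^(2/3) = 11.7233

11.7233 AU


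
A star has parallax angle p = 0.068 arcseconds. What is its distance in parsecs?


d = 1/p = 1/0.068 = 14.7059

14.7059 pc


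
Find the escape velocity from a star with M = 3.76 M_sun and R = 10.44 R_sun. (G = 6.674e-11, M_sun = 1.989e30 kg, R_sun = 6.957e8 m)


M = 3.76 * 1.989e30 kg = 7.47864e+30 kg; R = 10.44 * 6.957e8 m = 7.263108e+09 m. v_esc = sqrt(2GM/R) = sqrt(2 * 6.674e-11 * 7.47864e+30 / 7.263108e+09) = 370730.3678

370730.3678 m/s


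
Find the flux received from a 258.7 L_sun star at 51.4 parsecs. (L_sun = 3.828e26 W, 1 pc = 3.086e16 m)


F = L / (4*pi*d^2) = 9.903e+28 / (4*pi*(1.586e+18)^2) = 3.132e-09

3.132e-09 W/m^2


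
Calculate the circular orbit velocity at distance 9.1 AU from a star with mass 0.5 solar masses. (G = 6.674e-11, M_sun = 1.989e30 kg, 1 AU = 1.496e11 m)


v = sqrt(GM/r) = sqrt(6.674e-11 * 9.945e+29 / 1.361e+12) = 6982.4688

6982.4688 m/s


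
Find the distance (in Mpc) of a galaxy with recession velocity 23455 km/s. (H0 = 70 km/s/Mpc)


d = v / H0 = 23455 / 70 = 335.0714

335.0714 Mpc


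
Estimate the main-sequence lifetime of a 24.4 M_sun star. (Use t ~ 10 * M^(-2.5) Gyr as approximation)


t = 10 * M^(-2.5) = 10 * 24.4^(-2.5) = 0.0034

0.0034 Gyr


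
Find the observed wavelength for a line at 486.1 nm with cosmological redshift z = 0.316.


lam_obs = lam_emit * (1 + z) = 486.1 * (1 + 0.316) = 639.7076

639.7076 nm


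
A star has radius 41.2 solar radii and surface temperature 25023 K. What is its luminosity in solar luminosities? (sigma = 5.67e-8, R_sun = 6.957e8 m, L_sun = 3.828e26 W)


R = 41.2 * 6.957e8 m = 2.866284e+10 m. L = 4*pi*R^2*sigma*T^4 = 4*pi*(2.866284e+10)^2 * 5.67e-8 * 25023^4 = 2.295032634e+32 W. L/L_sun = 2.295032634e+32 / 3.828e26 = 599538.3057

599538.3057 L_sun


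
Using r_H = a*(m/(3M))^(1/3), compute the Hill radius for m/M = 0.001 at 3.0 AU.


r_H = a * (m/3M)^(1/3) = 3.0 * (0.001/3)^(1/3) = 0.208

0.208 AU


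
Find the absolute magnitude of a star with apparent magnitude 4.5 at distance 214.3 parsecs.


M = m - 5*log10(d) + 5 = 4.5 - 5*log10(214.3) + 5 = -2.1551

-2.1551


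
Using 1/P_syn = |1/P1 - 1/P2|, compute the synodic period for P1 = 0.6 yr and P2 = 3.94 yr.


1/P_syn = |1/P1 - 1/P2| = |1/0.6 - 1/3.94| => P_syn = 0.7078

0.7078 years


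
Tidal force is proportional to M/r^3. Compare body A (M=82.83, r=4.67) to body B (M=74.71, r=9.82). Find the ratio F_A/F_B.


Ratio = (M1/r1^3) / (M2/r2^3) = (82.83/4.67^3) / (74.71/9.82^3) = 10.3084

10.3084


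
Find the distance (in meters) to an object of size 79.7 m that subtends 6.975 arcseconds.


D = size / theta_rad, theta_rad = 6.975 * pi/(180*3600) = 3.382e-05, D = 2.357e+06

2.357e+06 m


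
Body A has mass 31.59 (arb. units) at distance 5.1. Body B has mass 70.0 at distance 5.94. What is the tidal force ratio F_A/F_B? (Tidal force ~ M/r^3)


Ratio = (M1/r1^3) / (M2/r2^3) = (31.59/5.1^3) / (70.0/5.94^3) = 0.713

0.713


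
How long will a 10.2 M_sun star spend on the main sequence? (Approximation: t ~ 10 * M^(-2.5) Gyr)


t = 10 * M^(-2.5) = 10 * 10.2^(-2.5) = 0.0301

0.0301 Gyr


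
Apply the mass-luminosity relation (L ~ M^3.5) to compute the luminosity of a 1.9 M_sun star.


L/L_sun = (M/M_sun)^3.5 = 1.9^3.5 = 9.4545

9.4545 L_sun


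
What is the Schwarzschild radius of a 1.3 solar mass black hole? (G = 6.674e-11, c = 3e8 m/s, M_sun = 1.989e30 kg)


M = 1.3 * 1.989e30 kg = 2.5857e+30 kg. rs = 2GM/c^2 = 2 * 6.674e-11 * 2.5857e+30 / (3e8)^2 = 3834.8804

3834.8804 m


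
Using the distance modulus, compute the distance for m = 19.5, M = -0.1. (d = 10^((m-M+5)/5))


d = 10^((m - M + 5)/5) = 10^((19.5 - -0.1 + 5)/5) = 83176.3771

83176.3771 pc


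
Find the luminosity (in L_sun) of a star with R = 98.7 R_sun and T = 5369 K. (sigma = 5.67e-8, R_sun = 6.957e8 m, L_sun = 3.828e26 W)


R = 98.7 * 6.957e8 m = 6.866559e+10 m. L = 4*pi*R^2*sigma*T^4 = 4*pi*(6.866559e+10)^2 * 5.67e-8 * 5369^4 = 2.791546399e+30 W. L/L_sun = 2.791546399e+30 / 3.828e26 = 7292.441

7292.441 L_sun


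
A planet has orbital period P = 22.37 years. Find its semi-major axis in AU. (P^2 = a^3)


a = P^(2/3) = 22.37^(2/3) = 7.9392

7.9392 AU


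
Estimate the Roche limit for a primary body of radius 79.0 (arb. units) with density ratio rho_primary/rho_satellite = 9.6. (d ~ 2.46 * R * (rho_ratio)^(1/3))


d_Roche = 2.46 * 79.0 * 9.6^(1/3) = 413.0341

413.0341


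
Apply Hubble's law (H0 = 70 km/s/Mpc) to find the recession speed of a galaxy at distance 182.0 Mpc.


v = H0 * d = 70 * 182.0 = 12740.0

12740.0 km/s


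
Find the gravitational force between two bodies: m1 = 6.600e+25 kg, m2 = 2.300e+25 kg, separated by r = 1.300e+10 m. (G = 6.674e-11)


F = G*m1*m2/r^2 = 6.674e-11 * 6.600e+25 * 2.300e+25 / (1.300e+10)^2 = 6.674e-11 * 1.518e+51 / 1.690e+20 = 5.995e+20

5.995e+20 N


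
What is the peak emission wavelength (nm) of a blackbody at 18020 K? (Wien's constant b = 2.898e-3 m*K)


lam_max = b / T = 2.898e-3 / 18020 = 1.608e-07 m = 160.8213 nm

160.8213 nm


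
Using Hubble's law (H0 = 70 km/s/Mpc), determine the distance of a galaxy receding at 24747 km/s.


d = v / H0 = 24747 / 70 = 353.5286

353.5286 Mpc


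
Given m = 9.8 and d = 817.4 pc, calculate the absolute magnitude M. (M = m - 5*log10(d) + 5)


M = m - 5*log10(d) + 5 = 9.8 - 5*log10(817.4) + 5 = 0.2378

0.2378


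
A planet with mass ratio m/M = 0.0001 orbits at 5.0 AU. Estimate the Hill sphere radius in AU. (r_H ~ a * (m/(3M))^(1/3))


r_H = a * (m/3M)^(1/3) = 5.0 * (0.0001/3)^(1/3) = 0.1609

0.1609 AU


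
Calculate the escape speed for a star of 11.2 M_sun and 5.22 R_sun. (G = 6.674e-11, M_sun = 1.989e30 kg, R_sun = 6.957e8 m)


M = 11.2 * 1.989e30 kg = 2.22768e+31 kg; R = 5.22 * 6.957e8 m = 3.631554e+09 m. v_esc = sqrt(2GM/R) = sqrt(2 * 6.674e-11 * 2.22768e+31 / 3.631554e+09) = 904874.2897

904874.2897 m/s


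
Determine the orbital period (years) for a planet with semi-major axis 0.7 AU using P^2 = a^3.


P = a^(3/2) = 0.7^1.5 = 0.5857

0.5857 years


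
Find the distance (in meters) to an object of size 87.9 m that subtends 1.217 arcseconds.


D = size / theta_rad, theta_rad = 1.217 * pi/(180*3600) = 5.900e-06, D = 1.490e+07

1.490e+07 m


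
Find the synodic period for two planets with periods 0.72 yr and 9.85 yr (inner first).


1/P_syn = |1/P1 - 1/P2| = |1/0.72 - 1/9.85| => P_syn = 0.7768

0.7768 years


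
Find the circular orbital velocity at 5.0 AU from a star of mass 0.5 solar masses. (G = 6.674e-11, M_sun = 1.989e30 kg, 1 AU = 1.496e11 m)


v = sqrt(GM/r) = sqrt(6.674e-11 * 9.945e+29 / 7.480e+11) = 9419.8654

9419.8654 m/s


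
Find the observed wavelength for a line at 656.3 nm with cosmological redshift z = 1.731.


lam_obs = lam_emit * (1 + z) = 656.3 * (1 + 1.731) = 1792.3553

1792.3553 nm


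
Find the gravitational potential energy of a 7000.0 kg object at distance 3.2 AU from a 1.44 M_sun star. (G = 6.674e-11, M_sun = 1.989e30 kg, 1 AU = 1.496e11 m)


M = 1.44 * 1.989e30 kg = 2.86416e+30 kg; r = 3.2 AU * 1.496e11 m/AU = 4.7872e+11 m. U = -GM*m/r = -(6.674e-11 * 2.86416e+30 * 7000.0) / 4.7872e+11 = -2.795e+12

-2.795e+12 J


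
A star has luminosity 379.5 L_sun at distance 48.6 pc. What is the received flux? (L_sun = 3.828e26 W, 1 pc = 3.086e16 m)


F = L / (4*pi*d^2) = 1.453e+29 / (4*pi*(1.500e+18)^2) = 5.139e-09

5.139e-09 W/m^2


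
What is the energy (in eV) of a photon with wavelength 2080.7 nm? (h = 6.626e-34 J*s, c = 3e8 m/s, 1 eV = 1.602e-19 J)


E = hc/lambda = 6.626e-34 * 3e8 / 2.081e-06 = 9.554e-20 J = 0.5963 eV

0.5963 eV


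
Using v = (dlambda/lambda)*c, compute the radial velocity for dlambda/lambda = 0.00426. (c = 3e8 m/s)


v = (dlambda/lambda) * c = 0.00426 * 3e8 = 1.278e+06

1.278e+06 m/s


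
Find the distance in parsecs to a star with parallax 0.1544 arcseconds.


d = 1/p = 1/0.1544 = 6.4767

6.4767 pc


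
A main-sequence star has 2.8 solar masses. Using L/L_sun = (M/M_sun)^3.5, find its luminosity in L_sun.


L/L_sun = (M/M_sun)^3.5 = 2.8^3.5 = 36.7327

36.7327 L_sun


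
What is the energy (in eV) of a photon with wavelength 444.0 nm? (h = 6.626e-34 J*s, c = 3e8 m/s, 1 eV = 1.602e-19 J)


E = hc/lambda = 6.626e-34 * 3e8 / 4.440e-07 = 4.477e-19 J = 2.7946 eV

2.7946 eV


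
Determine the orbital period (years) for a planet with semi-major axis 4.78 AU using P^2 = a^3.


P = a^(3/2) = 4.78^1.5 = 10.4506

10.4506 years


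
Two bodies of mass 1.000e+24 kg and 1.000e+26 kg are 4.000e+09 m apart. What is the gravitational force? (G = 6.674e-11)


F = G*m1*m2/r^2 = 6.674e-11 * 1.000e+24 * 1.000e+26 / (4.000e+09)^2 = 6.674e-11 * 1.000e+50 / 1.600e+19 = 4.171e+20

4.171e+20 N


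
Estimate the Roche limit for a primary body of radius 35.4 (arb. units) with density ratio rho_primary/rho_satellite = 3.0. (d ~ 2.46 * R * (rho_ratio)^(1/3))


d_Roche = 2.46 * 35.4 * 3.0^(1/3) = 125.5969

125.5969


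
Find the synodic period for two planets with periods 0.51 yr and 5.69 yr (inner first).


1/P_syn = |1/P1 - 1/P2| = |1/0.51 - 1/5.69| => P_syn = 0.5602

0.5602 years


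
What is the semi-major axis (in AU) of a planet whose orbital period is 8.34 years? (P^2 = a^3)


a = P^(2/3) = 8.34^(2/3) = 4.1125

4.1125 AU


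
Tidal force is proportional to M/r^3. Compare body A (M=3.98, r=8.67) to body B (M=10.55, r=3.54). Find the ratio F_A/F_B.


Ratio = (M1/r1^3) / (M2/r2^3) = (3.98/8.67^3) / (10.55/3.54^3) = 0.0257

0.0257


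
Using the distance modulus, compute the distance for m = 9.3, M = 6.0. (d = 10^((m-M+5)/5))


d = 10^((m - M + 5)/5) = 10^((9.3 - 6.0 + 5)/5) = 45.7088

45.7088 pc


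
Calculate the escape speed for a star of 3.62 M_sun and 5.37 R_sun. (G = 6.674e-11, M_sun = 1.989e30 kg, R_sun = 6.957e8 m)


M = 3.62 * 1.989e30 kg = 7.20018e+30 kg; R = 5.37 * 6.957e8 m = 3.735909e+09 m. v_esc = sqrt(2GM/R) = sqrt(2 * 6.674e-11 * 7.20018e+30 / 3.735909e+09) = 507202.787

507202.787 m/s


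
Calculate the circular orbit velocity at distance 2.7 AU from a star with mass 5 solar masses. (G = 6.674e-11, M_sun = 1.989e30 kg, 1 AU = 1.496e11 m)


v = sqrt(GM/r) = sqrt(6.674e-11 * 9.945e+30 / 4.039e+11) = 40536.6463

40536.6463 m/s


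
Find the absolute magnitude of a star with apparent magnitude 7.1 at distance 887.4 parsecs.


M = m - 5*log10(d) + 5 = 7.1 - 5*log10(887.4) + 5 = -2.6406

-2.6406


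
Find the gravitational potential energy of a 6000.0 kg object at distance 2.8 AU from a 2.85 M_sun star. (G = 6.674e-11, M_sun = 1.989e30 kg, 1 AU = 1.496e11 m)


M = 2.85 * 1.989e30 kg = 5.66865e+30 kg; r = 2.8 AU * 1.496e11 m/AU = 4.1888e+11 m. U = -GM*m/r = -(6.674e-11 * 5.66865e+30 * 6000.0) / 4.1888e+11 = -5.419e+12

-5.419e+12 J


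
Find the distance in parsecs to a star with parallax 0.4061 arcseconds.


d = 1/p = 1/0.4061 = 2.4624

2.4624 pc


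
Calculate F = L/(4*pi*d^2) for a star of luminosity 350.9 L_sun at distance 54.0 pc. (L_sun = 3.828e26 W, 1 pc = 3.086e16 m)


F = L / (4*pi*d^2) = 1.343e+29 / (4*pi*(1.666e+18)^2) = 3.849e-09

3.849e-09 W/m^2


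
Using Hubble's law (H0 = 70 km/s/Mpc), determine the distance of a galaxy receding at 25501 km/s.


d = v / H0 = 25501 / 70 = 364.3

364.3 Mpc


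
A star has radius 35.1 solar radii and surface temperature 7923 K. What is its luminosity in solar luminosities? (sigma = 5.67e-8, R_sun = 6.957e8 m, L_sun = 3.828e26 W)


R = 35.1 * 6.957e8 m = 2.441907e+10 m. L = 4*pi*R^2*sigma*T^4 = 4*pi*(2.441907e+10)^2 * 5.67e-8 * 7923^4 = 1.67420944e+30 W. L/L_sun = 1.67420944e+30 / 3.828e26 = 4373.5879

4373.5879 L_sun


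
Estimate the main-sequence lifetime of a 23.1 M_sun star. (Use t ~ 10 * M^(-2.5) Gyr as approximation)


t = 10 * M^(-2.5) = 10 * 23.1^(-2.5) = 0.0039

0.0039 Gyr


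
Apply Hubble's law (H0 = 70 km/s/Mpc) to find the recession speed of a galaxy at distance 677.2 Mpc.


v = H0 * d = 70 * 677.2 = 47404.0

47404.0 km/s


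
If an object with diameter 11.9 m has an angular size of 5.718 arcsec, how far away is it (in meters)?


D = size / theta_rad, theta_rad = 5.718 * pi/(180*3600) = 2.772e-05, D = 429267.4352

429267.4352 m


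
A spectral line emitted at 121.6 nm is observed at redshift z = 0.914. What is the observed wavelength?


lam_obs = lam_emit * (1 + z) = 121.6 * (1 + 0.914) = 232.7424

232.7424 nm


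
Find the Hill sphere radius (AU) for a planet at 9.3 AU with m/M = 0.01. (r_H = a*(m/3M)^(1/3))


r_H = a * (m/3M)^(1/3) = 9.3 * (0.01/3)^(1/3) = 1.3892

1.3892 AU


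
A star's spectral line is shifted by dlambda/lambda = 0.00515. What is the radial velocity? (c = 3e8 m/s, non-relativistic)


v = (dlambda/lambda) * c = 0.00515 * 3e8 = 1.545e+06

1.545e+06 m/s


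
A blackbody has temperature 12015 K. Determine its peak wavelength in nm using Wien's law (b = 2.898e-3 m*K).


lam_max = b / T = 2.898e-3 / 12015 = 2.412e-07 m = 241.1985 nm

241.1985 nm


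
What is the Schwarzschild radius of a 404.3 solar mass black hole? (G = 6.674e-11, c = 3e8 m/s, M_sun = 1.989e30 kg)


M = 404.3 * 1.989e30 kg = 8.041527e+32 kg. rs = 2GM/c^2 = 2 * 6.674e-11 * 8.041527e+32 / (3e8)^2 = 1.193e+06

1.193e+06 m


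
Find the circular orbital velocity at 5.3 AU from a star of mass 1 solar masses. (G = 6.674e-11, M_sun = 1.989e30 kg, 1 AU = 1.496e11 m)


v = sqrt(GM/r) = sqrt(6.674e-11 * 1.989e+30 / 7.929e+11) = 12939.1802

12939.1802 m/s


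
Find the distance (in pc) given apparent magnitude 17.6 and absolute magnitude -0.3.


d = 10^((m - M + 5)/5) = 10^((17.6 - -0.3 + 5)/5) = 38018.9396

38018.9396 pc


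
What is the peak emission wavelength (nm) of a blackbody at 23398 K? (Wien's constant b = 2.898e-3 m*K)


lam_max = b / T = 2.898e-3 / 23398 = 1.239e-07 m = 123.8567 nm

123.8567 nm


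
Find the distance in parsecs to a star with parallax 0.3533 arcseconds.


d = 1/p = 1/0.3533 = 2.8305

2.8305 pc


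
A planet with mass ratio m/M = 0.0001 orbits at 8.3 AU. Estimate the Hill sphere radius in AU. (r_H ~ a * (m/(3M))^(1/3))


r_H = a * (m/3M)^(1/3) = 8.3 * (0.0001/3)^(1/3) = 0.2671

0.2671 AU


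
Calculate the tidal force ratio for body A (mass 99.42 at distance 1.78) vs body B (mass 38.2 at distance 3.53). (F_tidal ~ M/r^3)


Ratio = (M1/r1^3) / (M2/r2^3) = (99.42/1.78^3) / (38.2/3.53^3) = 20.299

20.299


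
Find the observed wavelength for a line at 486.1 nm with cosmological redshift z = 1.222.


lam_obs = lam_emit * (1 + z) = 486.1 * (1 + 1.222) = 1080.1142

1080.1142 nm


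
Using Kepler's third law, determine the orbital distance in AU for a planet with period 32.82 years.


a = P^(2/3) = 32.82^(2/3) = 10.2508

10.2508 AU


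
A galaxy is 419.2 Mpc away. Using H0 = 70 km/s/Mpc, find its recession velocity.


v = H0 * d = 70 * 419.2 = 29344.0

29344.0 km/s


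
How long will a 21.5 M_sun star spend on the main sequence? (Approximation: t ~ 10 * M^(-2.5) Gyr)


t = 10 * M^(-2.5) = 10 * 21.5^(-2.5) = 0.0047

0.0047 Gyr


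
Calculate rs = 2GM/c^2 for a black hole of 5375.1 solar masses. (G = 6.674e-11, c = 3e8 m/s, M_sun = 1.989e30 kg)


M = 5375.1 * 1.989e30 kg = 1.06910739e+34 kg. rs = 2GM/c^2 = 2 * 6.674e-11 * 1.06910739e+34 / (3e8)^2 = 1.586e+07

1.586e+07 m


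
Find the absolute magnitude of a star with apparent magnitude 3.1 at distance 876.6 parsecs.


M = m - 5*log10(d) + 5 = 3.1 - 5*log10(876.6) + 5 = -6.614

-6.614


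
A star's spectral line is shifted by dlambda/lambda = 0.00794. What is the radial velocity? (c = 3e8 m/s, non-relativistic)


v = (dlambda/lambda) * c = 0.00794 * 3e8 = 2.382e+06

2.382e+06 m/s


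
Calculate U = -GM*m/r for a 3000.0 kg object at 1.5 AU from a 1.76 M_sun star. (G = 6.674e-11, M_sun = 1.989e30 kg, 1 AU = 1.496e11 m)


M = 1.76 * 1.989e30 kg = 3.50064e+30 kg; r = 1.5 AU * 1.496e11 m/AU = 2.244e+11 m. U = -GM*m/r = -(6.674e-11 * 3.50064e+30 * 3000.0) / 2.244e+11 = -3.123e+12

-3.123e+12 J


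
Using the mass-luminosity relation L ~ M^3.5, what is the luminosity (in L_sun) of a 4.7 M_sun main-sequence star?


L/L_sun = (M/M_sun)^3.5 = 4.7^3.5 = 225.0829

225.0829 L_sun


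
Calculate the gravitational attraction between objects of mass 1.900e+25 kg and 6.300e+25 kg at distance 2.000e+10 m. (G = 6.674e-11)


F = G*m1*m2/r^2 = 6.674e-11 * 1.900e+25 * 6.300e+25 / (2.000e+10)^2 = 6.674e-11 * 1.197e+51 / 4.000e+20 = 1.997e+20

1.997e+20 N


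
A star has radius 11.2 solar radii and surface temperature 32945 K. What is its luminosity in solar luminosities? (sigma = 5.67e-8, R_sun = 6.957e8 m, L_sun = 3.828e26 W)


R = 11.2 * 6.957e8 m = 7.79184e+09 m. L = 4*pi*R^2*sigma*T^4 = 4*pi*(7.79184e+09)^2 * 5.67e-8 * 32945^4 = 5.096018812e+31 W. L/L_sun = 5.096018812e+31 / 3.828e26 = 133124.8383

133124.8383 L_sun


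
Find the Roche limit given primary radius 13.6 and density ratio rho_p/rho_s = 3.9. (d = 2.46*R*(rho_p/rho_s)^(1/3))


d_Roche = 2.46 * 13.6 * 3.9^(1/3) = 52.6618

52.6618


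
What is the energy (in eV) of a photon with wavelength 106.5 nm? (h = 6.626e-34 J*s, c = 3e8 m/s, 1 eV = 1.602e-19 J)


E = hc/lambda = 6.626e-34 * 3e8 / 1.065e-07 = 1.866e-18 J = 11.6509 eV

11.6509 eV


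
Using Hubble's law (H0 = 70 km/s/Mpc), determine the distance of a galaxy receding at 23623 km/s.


d = v / H0 = 23623 / 70 = 337.4714

337.4714 Mpc


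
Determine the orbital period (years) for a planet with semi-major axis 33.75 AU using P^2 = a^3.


P = a^(3/2) = 33.75^1.5 = 196.0698

196.0698 years


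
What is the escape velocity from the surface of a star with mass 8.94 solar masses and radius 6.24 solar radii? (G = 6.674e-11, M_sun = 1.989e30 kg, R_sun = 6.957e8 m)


M = 8.94 * 1.989e30 kg = 1.778166e+31 kg; R = 6.24 * 6.957e8 m = 4.341168e+09 m. v_esc = sqrt(2GM/R) = sqrt(2 * 6.674e-11 * 1.778166e+31 / 4.341168e+09) = 739419.5916

739419.5916 m/s


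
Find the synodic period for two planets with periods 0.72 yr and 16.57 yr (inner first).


1/P_syn = |1/P1 - 1/P2| = |1/0.72 - 1/16.57| => P_syn = 0.7527

0.7527 years


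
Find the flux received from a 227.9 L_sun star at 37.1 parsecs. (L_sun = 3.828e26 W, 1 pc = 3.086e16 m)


F = L / (4*pi*d^2) = 8.724e+28 / (4*pi*(1.145e+18)^2) = 5.296e-09

5.296e-09 W/m^2


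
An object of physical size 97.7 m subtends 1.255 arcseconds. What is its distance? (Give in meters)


D = size / theta_rad, theta_rad = 1.255 * pi/(180*3600) = 6.084e-06, D = 1.606e+07

1.606e+07 m


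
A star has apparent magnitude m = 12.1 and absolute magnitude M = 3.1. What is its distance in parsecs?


d = 10^((m - M + 5)/5) = 10^((12.1 - 3.1 + 5)/5) = 630.9573

630.9573 pc


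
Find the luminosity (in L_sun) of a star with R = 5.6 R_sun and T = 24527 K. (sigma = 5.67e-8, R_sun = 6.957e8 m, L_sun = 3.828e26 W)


R = 5.6 * 6.957e8 m = 3.89592e+09 m. L = 4*pi*R^2*sigma*T^4 = 4*pi*(3.89592e+09)^2 * 5.67e-8 * 24527^4 = 3.913728618e+30 W. L/L_sun = 3.913728618e+30 / 3.828e26 = 10223.9515

10223.9515 L_sun


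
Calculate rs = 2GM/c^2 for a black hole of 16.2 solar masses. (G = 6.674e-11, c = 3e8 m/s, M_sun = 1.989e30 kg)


M = 16.2 * 1.989e30 kg = 3.22218e+31 kg. rs = 2GM/c^2 = 2 * 6.674e-11 * 3.22218e+31 / (3e8)^2 = 47788.5096

47788.5096 m


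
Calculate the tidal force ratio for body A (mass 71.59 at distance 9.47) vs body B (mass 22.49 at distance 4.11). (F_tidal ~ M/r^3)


Ratio = (M1/r1^3) / (M2/r2^3) = (71.59/9.47^3) / (22.49/4.11^3) = 0.2602

0.2602


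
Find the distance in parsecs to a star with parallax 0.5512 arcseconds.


d = 1/p = 1/0.5512 = 1.8142

1.8142 pc


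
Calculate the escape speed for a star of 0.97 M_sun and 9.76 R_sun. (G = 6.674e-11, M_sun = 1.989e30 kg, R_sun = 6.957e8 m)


M = 0.97 * 1.989e30 kg = 1.92933e+30 kg; R = 9.76 * 6.957e8 m = 6.790032e+09 m. v_esc = sqrt(2GM/R) = sqrt(2 * 6.674e-11 * 1.92933e+30 / 6.790032e+09) = 194749.0945

194749.0945 m/s


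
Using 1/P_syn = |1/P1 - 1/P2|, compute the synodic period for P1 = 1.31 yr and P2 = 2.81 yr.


1/P_syn = |1/P1 - 1/P2| = |1/1.31 - 1/2.81| => P_syn = 2.4541

2.4541 years


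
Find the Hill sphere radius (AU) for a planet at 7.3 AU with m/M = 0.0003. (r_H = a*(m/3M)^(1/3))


r_H = a * (m/3M)^(1/3) = 7.3 * (0.0003/3)^(1/3) = 0.3388

0.3388 AU


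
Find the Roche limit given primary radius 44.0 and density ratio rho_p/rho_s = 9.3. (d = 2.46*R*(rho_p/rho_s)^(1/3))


d_Roche = 2.46 * 44.0 * 9.3^(1/3) = 227.6226

227.6226


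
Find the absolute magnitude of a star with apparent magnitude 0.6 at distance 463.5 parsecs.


M = m - 5*log10(d) + 5 = 0.6 - 5*log10(463.5) + 5 = -7.7302

-7.7302


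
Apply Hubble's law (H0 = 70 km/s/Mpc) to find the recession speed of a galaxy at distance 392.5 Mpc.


v = H0 * d = 70 * 392.5 = 27475.0

27475.0 km/s


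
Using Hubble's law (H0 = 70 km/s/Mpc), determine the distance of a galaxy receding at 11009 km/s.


d = v / H0 = 11009 / 70 = 157.2714

157.2714 Mpc


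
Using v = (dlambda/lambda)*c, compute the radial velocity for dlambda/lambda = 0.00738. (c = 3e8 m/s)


v = (dlambda/lambda) * c = 0.00738 * 3e8 = 2.214e+06

2.214e+06 m/s


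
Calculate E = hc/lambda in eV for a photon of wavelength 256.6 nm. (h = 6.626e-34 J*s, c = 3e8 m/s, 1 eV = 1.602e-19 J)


E = hc/lambda = 6.626e-34 * 3e8 / 2.566e-07 = 7.747e-19 J = 4.8356 eV

4.8356 eV


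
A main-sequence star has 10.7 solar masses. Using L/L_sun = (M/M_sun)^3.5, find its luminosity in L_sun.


L/L_sun = (M/M_sun)^3.5 = 10.7^3.5 = 4007.2203

4007.2203 L_sun


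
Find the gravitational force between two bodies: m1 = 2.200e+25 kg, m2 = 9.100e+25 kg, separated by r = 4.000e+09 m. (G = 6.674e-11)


F = G*m1*m2/r^2 = 6.674e-11 * 2.200e+25 * 9.100e+25 / (4.000e+09)^2 = 6.674e-11 * 2.002e+51 / 1.600e+19 = 8.351e+21

8.351e+21 N


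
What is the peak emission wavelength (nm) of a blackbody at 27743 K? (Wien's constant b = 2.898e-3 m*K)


lam_max = b / T = 2.898e-3 / 27743 = 1.045e-07 m = 104.4588 nm

104.4588 nm


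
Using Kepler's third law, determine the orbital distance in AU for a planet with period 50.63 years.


a = P^(2/3) = 50.63^(2/3) = 13.6859

13.6859 AU


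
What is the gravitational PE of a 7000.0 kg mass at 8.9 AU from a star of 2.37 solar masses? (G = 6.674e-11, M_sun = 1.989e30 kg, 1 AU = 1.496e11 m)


M = 2.37 * 1.989e30 kg = 4.71393e+30 kg; r = 8.9 AU * 1.496e11 m/AU = 1.33144e+12 m. U = -GM*m/r = -(6.674e-11 * 4.71393e+30 * 7000.0) / 1.33144e+12 = -1.654e+12

-1.654e+12 J


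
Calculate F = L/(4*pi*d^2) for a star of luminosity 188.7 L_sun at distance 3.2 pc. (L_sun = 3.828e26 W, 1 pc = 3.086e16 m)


F = L / (4*pi*d^2) = 7.223e+28 / (4*pi*(9.875e+16)^2) = 5.894e-07

5.894e-07 W/m^2


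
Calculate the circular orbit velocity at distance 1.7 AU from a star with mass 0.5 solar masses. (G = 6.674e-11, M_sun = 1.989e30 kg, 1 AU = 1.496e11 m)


v = sqrt(GM/r) = sqrt(6.674e-11 * 9.945e+29 / 2.543e+11) = 16154.9358

16154.9358 m/s


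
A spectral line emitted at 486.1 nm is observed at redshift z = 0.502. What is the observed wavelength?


lam_obs = lam_emit * (1 + z) = 486.1 * (1 + 0.502) = 730.1222

730.1222 nm


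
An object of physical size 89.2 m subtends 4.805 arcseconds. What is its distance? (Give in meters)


D = size / theta_rad, theta_rad = 4.805 * pi/(180*3600) = 2.330e-05, D = 3.829e+06

3.829e+06 m


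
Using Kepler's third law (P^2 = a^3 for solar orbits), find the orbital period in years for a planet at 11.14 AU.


P = a^(3/2) = 11.14^1.5 = 37.1816

37.1816 years


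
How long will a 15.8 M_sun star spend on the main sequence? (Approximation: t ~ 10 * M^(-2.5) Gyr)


t = 10 * M^(-2.5) = 10 * 15.8^(-2.5) = 0.0101

0.0101 Gyr


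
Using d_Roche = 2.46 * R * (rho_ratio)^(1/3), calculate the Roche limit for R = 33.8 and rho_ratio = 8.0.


d_Roche = 2.46 * 33.8 * 8.0^(1/3) = 166.296

166.296


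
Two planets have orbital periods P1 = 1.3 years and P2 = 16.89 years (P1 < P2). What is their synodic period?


1/P_syn = |1/P1 - 1/P2| = |1/1.3 - 1/16.89| => P_syn = 1.4084

1.4084 years


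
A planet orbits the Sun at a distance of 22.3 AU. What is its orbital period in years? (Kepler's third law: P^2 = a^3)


P = a^(3/2) = 22.3^1.5 = 105.307

105.307 years


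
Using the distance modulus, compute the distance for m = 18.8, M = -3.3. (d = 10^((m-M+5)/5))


d = 10^((m - M + 5)/5) = 10^((18.8 - -3.3 + 5)/5) = 263026.7992

263026.7992 pc


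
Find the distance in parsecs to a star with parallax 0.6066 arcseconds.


d = 1/p = 1/0.6066 = 1.6485

1.6485 pc


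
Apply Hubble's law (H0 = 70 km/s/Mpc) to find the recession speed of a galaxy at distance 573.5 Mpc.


v = H0 * d = 70 * 573.5 = 40145.0

40145.0 km/s


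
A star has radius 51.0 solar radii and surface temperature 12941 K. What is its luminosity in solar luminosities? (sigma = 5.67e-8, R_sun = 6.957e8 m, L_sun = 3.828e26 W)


R = 51.0 * 6.957e8 m = 3.54807e+10 m. L = 4*pi*R^2*sigma*T^4 = 4*pi*(3.54807e+10)^2 * 5.67e-8 * 12941^4 = 2.515640805e+31 W. L/L_sun = 2.515640805e+31 / 3.828e26 = 65716.8444

65716.8444 L_sun


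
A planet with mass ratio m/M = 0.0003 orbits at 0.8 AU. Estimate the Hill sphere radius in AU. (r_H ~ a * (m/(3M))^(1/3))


r_H = a * (m/3M)^(1/3) = 0.8 * (0.0003/3)^(1/3) = 0.0371

0.0371 AU


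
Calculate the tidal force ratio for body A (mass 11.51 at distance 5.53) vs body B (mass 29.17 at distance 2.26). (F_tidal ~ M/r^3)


Ratio = (M1/r1^3) / (M2/r2^3) = (11.51/5.53^3) / (29.17/2.26^3) = 0.0269

0.0269


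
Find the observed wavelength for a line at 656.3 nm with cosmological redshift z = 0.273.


lam_obs = lam_emit * (1 + z) = 656.3 * (1 + 0.273) = 835.4699

835.4699 nm


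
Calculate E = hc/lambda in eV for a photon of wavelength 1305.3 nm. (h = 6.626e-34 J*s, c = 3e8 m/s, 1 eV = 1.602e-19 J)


E = hc/lambda = 6.626e-34 * 3e8 / 1.305e-06 = 1.523e-19 J = 0.9506 eV

0.9506 eV


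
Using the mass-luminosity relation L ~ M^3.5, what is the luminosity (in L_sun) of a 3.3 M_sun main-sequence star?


L/L_sun = (M/M_sun)^3.5 = 3.3^3.5 = 65.2828

65.2828 L_sun


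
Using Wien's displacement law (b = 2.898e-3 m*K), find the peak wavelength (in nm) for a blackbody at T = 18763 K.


lam_max = b / T = 2.898e-3 / 18763 = 1.545e-07 m = 154.4529 nm

154.4529 nm


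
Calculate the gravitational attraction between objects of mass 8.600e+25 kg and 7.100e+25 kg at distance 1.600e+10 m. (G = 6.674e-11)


F = G*m1*m2/r^2 = 6.674e-11 * 8.600e+25 * 7.100e+25 / (1.600e+10)^2 = 6.674e-11 * 6.106e+51 / 2.560e+20 = 1.592e+21

1.592e+21 N


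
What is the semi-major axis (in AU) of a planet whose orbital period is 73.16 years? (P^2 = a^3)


a = P^(2/3) = 73.16^(2/3) = 17.4924

17.4924 AU


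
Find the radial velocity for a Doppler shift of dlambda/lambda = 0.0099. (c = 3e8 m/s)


v = (dlambda/lambda) * c = 0.0099 * 3e8 = 2.970e+06

2.970e+06 m/s


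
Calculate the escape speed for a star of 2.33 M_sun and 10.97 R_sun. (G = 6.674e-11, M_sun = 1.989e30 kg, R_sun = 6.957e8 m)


M = 2.33 * 1.989e30 kg = 4.63437e+30 kg; R = 10.97 * 6.957e8 m = 7.631829e+09 m. v_esc = sqrt(2GM/R) = sqrt(2 * 6.674e-11 * 4.63437e+30 / 7.631829e+09) = 284701.0938

284701.0938 m/s


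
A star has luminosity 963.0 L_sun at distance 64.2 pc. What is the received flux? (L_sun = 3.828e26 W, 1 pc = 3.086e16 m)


F = L / (4*pi*d^2) = 3.686e+29 / (4*pi*(1.981e+18)^2) = 7.474e-09

7.474e-09 W/m^2


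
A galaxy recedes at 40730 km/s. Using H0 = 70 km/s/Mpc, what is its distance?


d = v / H0 = 40730 / 70 = 581.8571

581.8571 Mpc


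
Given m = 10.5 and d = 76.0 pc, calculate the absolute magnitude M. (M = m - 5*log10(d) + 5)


M = m - 5*log10(d) + 5 = 10.5 - 5*log10(76.0) + 5 = 6.0959

6.0959


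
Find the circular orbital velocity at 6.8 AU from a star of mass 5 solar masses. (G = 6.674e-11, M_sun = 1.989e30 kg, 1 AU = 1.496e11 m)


v = sqrt(GM/r) = sqrt(6.674e-11 * 9.945e+30 / 1.017e+12) = 25543.1963

25543.1963 m/s


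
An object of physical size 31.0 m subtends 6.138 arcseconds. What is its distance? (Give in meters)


D = size / theta_rad, theta_rad = 6.138 * pi/(180*3600) = 2.976e-05, D = 1.042e+06

1.042e+06 m


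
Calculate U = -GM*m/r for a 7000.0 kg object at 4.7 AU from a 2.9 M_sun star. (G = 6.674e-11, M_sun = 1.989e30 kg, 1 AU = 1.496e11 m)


M = 2.9 * 1.989e30 kg = 5.7681e+30 kg; r = 4.7 AU * 1.496e11 m/AU = 7.0312e+11 m. U = -GM*m/r = -(6.674e-11 * 5.7681e+30 * 7000.0) / 7.0312e+11 = -3.833e+12

-3.833e+12 J


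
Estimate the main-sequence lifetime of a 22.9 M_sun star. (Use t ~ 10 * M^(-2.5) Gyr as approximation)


t = 10 * M^(-2.5) = 10 * 22.9^(-2.5) = 0.004

0.004 Gyr


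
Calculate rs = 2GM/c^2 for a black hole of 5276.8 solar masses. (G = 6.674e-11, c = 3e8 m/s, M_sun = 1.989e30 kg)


M = 5276.8 * 1.989e30 kg = 1.04955552e+34 kg. rs = 2GM/c^2 = 2 * 6.674e-11 * 1.04955552e+34 / (3e8)^2 = 1.557e+07

1.557e+07 m
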